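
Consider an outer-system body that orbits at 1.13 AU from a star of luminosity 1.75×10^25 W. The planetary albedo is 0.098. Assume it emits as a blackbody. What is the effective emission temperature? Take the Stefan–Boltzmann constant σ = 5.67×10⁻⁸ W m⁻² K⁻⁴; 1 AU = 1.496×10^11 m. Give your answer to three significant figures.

118 kelvin

d = 1.13 × 1.496×10^11 m = 1.690×10^11 m.
Flux at the orbit: S = L/(4πd²) = 1.75×10^25/(4π·(1.69×10^11)²) = 48.73 W m⁻².
The planet absorbs (1−α)S over its disc πR² and re-emits over 4πR², so the mean absorbed flux is (1−0.098)·48.73/4 = 10.99 W m⁻².
In equilibrium σT⁴ equals this, so T = 118.0 K.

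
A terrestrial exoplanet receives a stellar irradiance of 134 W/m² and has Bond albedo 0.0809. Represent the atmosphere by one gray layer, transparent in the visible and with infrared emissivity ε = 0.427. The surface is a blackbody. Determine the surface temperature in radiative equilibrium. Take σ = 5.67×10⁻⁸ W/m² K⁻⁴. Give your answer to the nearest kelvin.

The planet radiates to space at T_e = [S(1−α)/(4σ)]^(1/4) = 152.7 K.
For a single slab of emissivity ε, T_s⁴ = 2T_e⁴/(2−ε); thus T_s = 152.7·(1.271)^(1/4) = 162.1 K.

162 K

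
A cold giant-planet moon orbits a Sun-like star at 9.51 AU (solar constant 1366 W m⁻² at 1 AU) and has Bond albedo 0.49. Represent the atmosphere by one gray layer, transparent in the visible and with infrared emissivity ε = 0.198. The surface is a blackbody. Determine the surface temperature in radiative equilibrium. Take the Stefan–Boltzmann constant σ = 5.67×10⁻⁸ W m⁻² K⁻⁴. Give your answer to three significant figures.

By the inverse-square law, S = 1366/9.51² = 15.10 W m⁻².
At the top of the atmosphere, σT_e⁴ = S(1−α)/4 = 1.926 W m⁻², giving T_e = 76.34 K.
For a single slab of emissivity ε, T_s⁴ = 2T_e⁴/(2−ε); thus T_s = 76.34·(1.11)^(1/4) = 78.36 K.

78.4 K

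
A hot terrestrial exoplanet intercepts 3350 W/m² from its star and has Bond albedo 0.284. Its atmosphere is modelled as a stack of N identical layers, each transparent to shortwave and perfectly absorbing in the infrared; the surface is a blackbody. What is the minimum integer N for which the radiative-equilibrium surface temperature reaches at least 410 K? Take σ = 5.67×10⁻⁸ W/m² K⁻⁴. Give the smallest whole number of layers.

2

OLR = S(1−α)/4 = 599.6 W/m²; the top layer radiates at T_e = 320.7 K.
Need (N+1)T_e⁴ ≥ T_s⁴, i.e. N+1 ≥ (410/320.7)⁴ = 2.672.
The minimum whole number is N = 2.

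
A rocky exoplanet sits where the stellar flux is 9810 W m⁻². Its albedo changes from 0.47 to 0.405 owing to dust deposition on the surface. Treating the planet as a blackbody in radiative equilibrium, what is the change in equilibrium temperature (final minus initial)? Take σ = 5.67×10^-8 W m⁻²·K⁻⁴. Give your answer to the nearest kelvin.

11 kelvin

Before: T₁ = [9810·0.53/(4σ)]^(1/4) = 389.1 K.
With α = 0.405, T₂ = 400.5 K.
ΔT = T₂ − T₁ = 11.42 K.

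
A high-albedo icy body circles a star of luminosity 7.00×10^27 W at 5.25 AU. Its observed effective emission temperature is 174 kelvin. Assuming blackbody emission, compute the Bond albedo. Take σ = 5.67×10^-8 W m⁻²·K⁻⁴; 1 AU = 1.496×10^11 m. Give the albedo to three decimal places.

0.770

Orbital distance: d = 5.25 AU = 7.854×10^11 m.
Flux at the orbit: S = L/(4πd²) = 7.00×10^27/(4π·(7.85×10^11)²) = 903.0 W m⁻².
Energy balance: S(1−α)/4 = σT⁴, so 1−α = 4σT⁴/S.
σT⁴ = 51.97 W m⁻², so 4σT⁴ = 207.9 W m⁻².
1−α = 207.9/903.0 = 0.2302, so α = 0.7698.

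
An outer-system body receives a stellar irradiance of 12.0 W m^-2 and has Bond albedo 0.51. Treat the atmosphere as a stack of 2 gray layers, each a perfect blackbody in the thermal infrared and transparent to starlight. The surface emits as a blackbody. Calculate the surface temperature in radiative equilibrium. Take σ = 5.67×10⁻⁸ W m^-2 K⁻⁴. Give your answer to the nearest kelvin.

Top-of-atmosphere balance: σT_e⁴ = S(1−α)/4 = 1.470 W m^-2 → T_e = 71.36 K.
With N = 2 opaque layers, T_s = (N+1)^(1/4)·T_e = 3^(1/4)·71.36 = 93.91 K.

94 K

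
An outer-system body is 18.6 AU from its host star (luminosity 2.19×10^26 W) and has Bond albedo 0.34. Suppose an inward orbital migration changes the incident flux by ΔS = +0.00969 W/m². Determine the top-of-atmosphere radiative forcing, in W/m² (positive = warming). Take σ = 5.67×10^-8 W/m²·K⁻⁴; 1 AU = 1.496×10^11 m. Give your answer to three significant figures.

d = 18.6 × 1.496×10^11 m = 2.783×10^12 m.
Spreading L over a sphere of radius d: S = 2.19×10^26/(4π·2.78×10^12²) = 2.251 W/m².
ΔF = Δ[S(1−α)]/4 = (1−0.34)·+0.00969/4 = 0.001599 W/m².

0.00160 W/m²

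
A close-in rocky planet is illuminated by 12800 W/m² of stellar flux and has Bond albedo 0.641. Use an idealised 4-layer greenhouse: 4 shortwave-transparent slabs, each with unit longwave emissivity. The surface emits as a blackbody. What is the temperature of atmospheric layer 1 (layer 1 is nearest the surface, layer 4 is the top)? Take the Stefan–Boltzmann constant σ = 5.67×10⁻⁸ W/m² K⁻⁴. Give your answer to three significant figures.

534 K

Top-of-atmosphere balance: σT_e⁴ = S(1−α)/4 = 1149 W/m² → T_e = 377.3 K.
Each opaque layer satisfies 2T_j⁴ = T_{j−1}⁴ + T_{j+1}⁴, giving T_k⁴ = (N+1−k)T_e⁴.
T_1 = (4)^(1/4)·377.3 = 533.6 K.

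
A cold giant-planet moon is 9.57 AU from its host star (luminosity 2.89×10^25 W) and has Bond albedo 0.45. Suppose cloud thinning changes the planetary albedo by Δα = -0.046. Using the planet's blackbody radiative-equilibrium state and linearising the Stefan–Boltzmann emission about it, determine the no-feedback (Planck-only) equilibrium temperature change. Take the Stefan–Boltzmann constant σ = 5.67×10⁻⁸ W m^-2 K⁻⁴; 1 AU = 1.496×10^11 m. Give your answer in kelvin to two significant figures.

0.85 K

d = 9.57 × 1.496×10^11 m = 1.432×10^12 m.
Flux at the orbit: S = L/(4πd²) = 2.89×10^25/(4π·(1.43×10^12)²) = 1.122 W m^-2.
Unperturbed T_e = [1.122·(1−0.45)/(4σ)]^¼ = 40.61 K.
The change in absorbed flux is Δ[S(1−α)/4] = −SΔα/4 = 0.01290 W m^-2.
Linearising σT⁴ gives d(σT⁴)/dT = 4σT_e³ = 0.01519 W m^-2 per K.
So ΔT₀ = 0.01290/0.01519 = 0.849 K.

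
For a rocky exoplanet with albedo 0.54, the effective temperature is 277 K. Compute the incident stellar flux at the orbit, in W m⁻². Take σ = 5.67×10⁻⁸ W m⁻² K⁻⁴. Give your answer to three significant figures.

Invert the energy balance for S: S = 4σT⁴/(1−α).
The emitted flux is σT⁴ = 333.8 W m⁻².
S = 4·333.8/0.46 = 2903 W m⁻².

2900 W m⁻²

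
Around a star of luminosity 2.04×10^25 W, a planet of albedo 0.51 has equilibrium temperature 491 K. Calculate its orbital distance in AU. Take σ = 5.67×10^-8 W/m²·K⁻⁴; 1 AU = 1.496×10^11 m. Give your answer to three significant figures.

0.0519 AU

Required flux: S = 4σT⁴/(1−α) = 26900 W/m².
Then d = [L/(4πS)]^(1/2) = 7.768×10^9 m, i.e. 0.05193 AU.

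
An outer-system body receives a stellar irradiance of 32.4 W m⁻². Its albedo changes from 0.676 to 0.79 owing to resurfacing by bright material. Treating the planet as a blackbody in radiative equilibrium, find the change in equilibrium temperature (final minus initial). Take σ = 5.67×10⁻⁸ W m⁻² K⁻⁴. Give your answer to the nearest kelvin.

With α = 0.676, T₁ = 82.48 K.
After:  T₂ = [32.40·0.21/(4σ)]^(1/4) = 74.01 K.
ΔT = T₂ − T₁ = -8.474 K.

-8 K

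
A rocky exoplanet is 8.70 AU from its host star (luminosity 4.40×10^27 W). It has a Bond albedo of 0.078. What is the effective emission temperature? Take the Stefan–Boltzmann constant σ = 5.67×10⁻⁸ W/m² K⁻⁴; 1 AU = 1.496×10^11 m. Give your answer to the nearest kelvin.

170 K

Orbital distance: d = 8.70 AU = 1.302×10^12 m.
Flux at the orbit: S = L/(4πd²) = 4.40×10^27/(4π·(1.30×10^12)²) = 206.7 W/m².
Averaging over the sphere, the absorbed flux is S(1−α)/4 = 47.64 W/m².
Set σT⁴ = 47.64 → T = (47.64/σ)^(1/4) = 170.3 K.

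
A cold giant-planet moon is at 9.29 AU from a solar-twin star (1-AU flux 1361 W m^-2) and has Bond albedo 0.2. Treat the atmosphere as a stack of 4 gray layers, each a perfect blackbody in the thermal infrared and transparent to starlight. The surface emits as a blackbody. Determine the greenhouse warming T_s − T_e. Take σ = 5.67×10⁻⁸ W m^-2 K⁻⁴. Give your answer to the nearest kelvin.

By the inverse-square law, S = 1361/9.29² = 15.77 W m^-2.
The effective emission temperature is T_e = [S(1−α)/(4σ)]^¼ = 86.36 K.
T_s = (N+1)^(1/4)·T_e = 129.1 K.
Warming: T_s − T_e = 42.78 K.

43 kelvin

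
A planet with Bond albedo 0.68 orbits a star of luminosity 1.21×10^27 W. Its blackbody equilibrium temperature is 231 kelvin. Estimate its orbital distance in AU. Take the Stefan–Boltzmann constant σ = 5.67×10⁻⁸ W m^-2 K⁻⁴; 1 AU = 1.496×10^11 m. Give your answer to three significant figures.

The flux needed for this T is 4σT⁴/(1−0.68) = 2018 W m^-2.
Then d = [L/(4πS)]^(1/2) = 2.184×10^11 m, i.e. 1.460 AU.

1.46 AU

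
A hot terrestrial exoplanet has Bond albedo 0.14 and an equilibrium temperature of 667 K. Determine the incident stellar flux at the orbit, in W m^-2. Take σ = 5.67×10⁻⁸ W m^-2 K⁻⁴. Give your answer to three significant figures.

Invert the energy balance for S: S = 4σT⁴/(1−α).
σT⁴ = 5.67×10⁻⁸·(667)⁴ = 11220 W m^-2.
S = 4·11220/0.86 = 52200 W m^-2.

52200 W m^-2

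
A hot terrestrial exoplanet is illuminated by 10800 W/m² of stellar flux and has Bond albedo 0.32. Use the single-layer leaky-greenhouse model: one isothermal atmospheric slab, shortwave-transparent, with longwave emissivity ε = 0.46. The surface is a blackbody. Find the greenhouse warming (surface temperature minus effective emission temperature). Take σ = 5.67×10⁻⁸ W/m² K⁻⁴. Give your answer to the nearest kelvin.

The planet radiates to space at T_e = [S(1−α)/(4σ)]^(1/4) = 424.2 K.
The surface balance (absorbed SW + ε·downward IR = σT_s⁴) with T_a⁴ = T_s⁴/2 reduces to T_s = T_e·[2/(2−ε)]^¼ = 452.8 K.
T_s − T_e = 452.8 − 424.2 = 28.64 K.

29 kelvin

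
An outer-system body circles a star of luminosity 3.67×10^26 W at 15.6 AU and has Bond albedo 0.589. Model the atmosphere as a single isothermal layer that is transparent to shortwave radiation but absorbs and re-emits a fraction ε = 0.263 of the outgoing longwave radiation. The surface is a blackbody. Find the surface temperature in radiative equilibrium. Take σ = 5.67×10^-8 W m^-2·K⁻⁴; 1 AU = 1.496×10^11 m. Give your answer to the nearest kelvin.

58 kelvin

Orbital distance: d = 15.6 AU = 2.334×10^12 m.
S = L/(4πd²) = 5.362 W m^-2.
Effective emission temperature (TOA balance): σT_e⁴ = S(1−α)/4 = 0.5510 W m^-2 → T_e = 55.83 K.
Surface balance with a leaky layer gives σT_s⁴ = σT_e⁴·2/(2−ε), so T_s = T_e·[2/(2−0.263)]^(1/4) = 57.84 K.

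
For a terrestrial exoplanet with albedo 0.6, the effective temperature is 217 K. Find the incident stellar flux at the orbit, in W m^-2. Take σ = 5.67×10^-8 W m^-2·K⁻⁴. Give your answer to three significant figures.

1260 W m^-2

Invert the energy balance for S: S = 4σT⁴/(1−α).
The emitted flux is σT⁴ = 125.7 W m^-2.
S = 4·125.7/0.4 = 1257 W m^-2.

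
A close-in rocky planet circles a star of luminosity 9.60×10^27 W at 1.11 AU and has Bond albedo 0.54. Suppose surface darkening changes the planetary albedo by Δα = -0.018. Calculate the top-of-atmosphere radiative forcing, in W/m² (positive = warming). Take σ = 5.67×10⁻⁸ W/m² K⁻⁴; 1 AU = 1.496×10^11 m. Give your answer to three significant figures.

125 W/m²

d = 1.11 × 1.496×10^11 m = 1.661×10^11 m.
Spreading L over a sphere of radius d: S = 9.60×10^27/(4π·1.66×10^11²) = 27700 W/m².
ΔF = −(S/4)Δα = −(27700/4)×(-0.018) = 124.7 W/m².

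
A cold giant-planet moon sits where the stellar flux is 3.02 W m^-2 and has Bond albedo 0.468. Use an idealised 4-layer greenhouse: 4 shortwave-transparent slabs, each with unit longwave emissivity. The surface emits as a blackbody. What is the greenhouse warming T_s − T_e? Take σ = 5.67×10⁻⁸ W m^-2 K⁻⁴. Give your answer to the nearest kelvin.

26 K

The effective emission temperature is T_e = [S(1−α)/(4σ)]^¼ = 51.59 K.
Surface: T_s = (5)^¼·T_e = 77.15 K.
Warming: T_s − T_e = 25.56 K.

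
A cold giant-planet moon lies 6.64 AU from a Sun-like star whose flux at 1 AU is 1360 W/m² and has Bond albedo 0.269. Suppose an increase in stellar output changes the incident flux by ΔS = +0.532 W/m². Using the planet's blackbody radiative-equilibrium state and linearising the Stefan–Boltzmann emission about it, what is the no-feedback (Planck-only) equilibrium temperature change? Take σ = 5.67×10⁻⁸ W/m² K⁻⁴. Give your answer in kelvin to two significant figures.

0.43 K

By the inverse-square law, S = 1360/6.64² = 30.85 W/m².
Reference equilibrium: T_e = [S(1−α)/(4σ)]^(1/4) = 99.85 K.
TOA radiative forcing: ΔF = (1−α)ΔS/4 = 0.731·(+0.532)/4 = 0.09722 W/m².
Planck response: λ_P = 4σT_e³ = 4·5.67×10⁻⁸·(99.85)³ = 0.2258 W/m²/K.
ΔT₀ = ΔF/λ_P = 0.09722/0.2258 = 0.431 K.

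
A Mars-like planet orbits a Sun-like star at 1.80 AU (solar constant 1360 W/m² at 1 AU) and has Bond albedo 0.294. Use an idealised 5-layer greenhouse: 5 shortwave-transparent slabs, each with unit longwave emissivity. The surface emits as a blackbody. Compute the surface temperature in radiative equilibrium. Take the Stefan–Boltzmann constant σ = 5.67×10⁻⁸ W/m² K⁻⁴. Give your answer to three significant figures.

Irradiance scales as 1/d², so S = 1360 W/m² × (1/1.80)² = 419.8 W/m².
OLR = S(1−α)/4 = 74.09 W/m²; the top layer radiates at T_e = 190.1 K.
With N = 5 opaque layers, T_s = (N+1)^(1/4)·T_e = 6^(1/4)·190.1 = 297.6 K.

298 kelvin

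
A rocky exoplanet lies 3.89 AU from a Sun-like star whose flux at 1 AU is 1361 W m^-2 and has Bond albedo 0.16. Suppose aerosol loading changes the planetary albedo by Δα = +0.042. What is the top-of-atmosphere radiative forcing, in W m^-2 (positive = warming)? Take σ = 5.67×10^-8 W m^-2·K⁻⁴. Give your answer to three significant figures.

Flux at the orbit: S = 1361/(3.89)² = 89.94 W m^-2.
ΔF = −(S/4)Δα = −(89.94/4)×(+0.042) = -0.9444 W m^-2.

-0.944 W m^-2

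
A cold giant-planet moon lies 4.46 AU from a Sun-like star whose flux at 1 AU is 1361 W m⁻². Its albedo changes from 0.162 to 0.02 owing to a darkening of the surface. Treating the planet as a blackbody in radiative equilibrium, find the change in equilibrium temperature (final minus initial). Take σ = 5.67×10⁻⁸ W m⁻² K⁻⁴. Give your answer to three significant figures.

5.03 kelvin

Irradiance scales as 1/d², so S = 1361 W m⁻² × (1/4.46)² = 68.42 W m⁻².
Before: T₁ = [68.42·0.838/(4σ)]^(1/4) = 126.1 K.
After:  T₂ = [68.42·0.98/(4σ)]^(1/4) = 131.1 K.
Change: 131.1 − 126.1 = 5.032 K.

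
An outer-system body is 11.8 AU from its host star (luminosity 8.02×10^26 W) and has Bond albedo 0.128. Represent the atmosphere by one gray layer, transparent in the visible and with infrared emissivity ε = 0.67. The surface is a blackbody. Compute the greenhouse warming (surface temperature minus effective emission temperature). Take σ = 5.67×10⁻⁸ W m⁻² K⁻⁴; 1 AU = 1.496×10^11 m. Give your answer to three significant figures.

10.1 K

d = 11.8 × 1.496×10^11 m = 1.765×10^12 m.
Spreading L over a sphere of radius d: S = 8.02×10^26/(4π·1.77×10^12²) = 20.48 W m⁻².
At the top of the atmosphere, σT_e⁴ = S(1−α)/4 = 4.465 W m⁻², giving T_e = 94.20 K.
For a single slab of emissivity ε, T_s⁴ = 2T_e⁴/(2−ε); thus T_s = 94.20·(1.504)^(1/4) = 104.3 K.
Greenhouse warming: T_s − T_e = 10.11 K.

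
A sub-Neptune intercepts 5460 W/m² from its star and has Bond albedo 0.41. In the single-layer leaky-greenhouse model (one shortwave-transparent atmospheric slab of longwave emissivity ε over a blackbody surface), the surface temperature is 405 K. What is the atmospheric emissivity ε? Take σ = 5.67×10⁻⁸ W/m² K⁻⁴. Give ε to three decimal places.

0.944

First, T_e = [5460·(1−0.41)/(4σ)]^(1/4) = 345.2 K.
Inverting T_s⁴ = 2T_e⁴/(2−ε): (T_e/T_s)⁴ = 0.5279, so ε = 2(1 − 0.5279) = 0.9441.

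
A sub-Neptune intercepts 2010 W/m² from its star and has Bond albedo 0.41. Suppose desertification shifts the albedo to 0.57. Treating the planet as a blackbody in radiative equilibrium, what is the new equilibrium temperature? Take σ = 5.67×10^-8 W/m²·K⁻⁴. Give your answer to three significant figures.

248 K

T₂ = [S(1−α₂)/(4σ)]^(1/4) = [2010·0.43/(4σ)]^(1/4) = 248.5 K.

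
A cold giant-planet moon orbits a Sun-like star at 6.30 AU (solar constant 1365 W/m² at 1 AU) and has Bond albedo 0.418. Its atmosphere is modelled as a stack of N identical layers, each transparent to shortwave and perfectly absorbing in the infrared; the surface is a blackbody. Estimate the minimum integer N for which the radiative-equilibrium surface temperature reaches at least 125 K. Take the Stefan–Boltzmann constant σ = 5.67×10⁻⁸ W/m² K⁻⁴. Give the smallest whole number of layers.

Flux at the orbit: S = 1365/(6.30)² = 34.39 W/m².
OLR = S(1−α)/4 = 5.004 W/m²; the top layer radiates at T_e = 96.92 K.
Since T_s⁴ = (N+1)T_e⁴, we need N ≥ (T_s/T_e)⁴ − 1 = 1.766.
The minimum whole number is N = 2.

2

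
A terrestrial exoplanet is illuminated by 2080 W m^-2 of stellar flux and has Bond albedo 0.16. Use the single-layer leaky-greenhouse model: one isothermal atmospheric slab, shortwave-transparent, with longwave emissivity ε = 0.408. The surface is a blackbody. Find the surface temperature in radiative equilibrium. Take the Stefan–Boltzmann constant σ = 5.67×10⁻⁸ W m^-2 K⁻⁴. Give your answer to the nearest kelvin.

314 K

At the top of the atmosphere, σT_e⁴ = S(1−α)/4 = 436.8 W m^-2, giving T_e = 296.3 K.
The surface balance (absorbed SW + ε·downward IR = σT_s⁴) with T_a⁴ = T_s⁴/2 reduces to T_s = T_e·[2/(2−ε)]^¼ = 313.7 K.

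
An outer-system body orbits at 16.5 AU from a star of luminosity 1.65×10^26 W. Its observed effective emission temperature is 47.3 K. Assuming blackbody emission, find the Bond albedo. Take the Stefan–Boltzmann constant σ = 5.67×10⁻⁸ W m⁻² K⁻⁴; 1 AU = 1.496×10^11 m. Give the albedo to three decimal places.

d = 16.5 × 1.496×10^11 m = 2.468×10^12 m.
S = L/(4πd²) = 2.155 W m⁻².
Rearranging the radiative balance, α = 1 − 4σT⁴/S.
4σT⁴ = 4·5.67×10⁻⁸·(47.3)⁴ = 1.135 W m⁻².
1−α = 1.135/2.155 = 0.5268, so α = 0.4732.

0.473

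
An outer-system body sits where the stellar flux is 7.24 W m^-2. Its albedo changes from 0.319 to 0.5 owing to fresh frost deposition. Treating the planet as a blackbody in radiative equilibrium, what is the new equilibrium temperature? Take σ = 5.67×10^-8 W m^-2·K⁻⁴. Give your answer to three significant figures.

63.2 K

With the new albedo, S(1−α₂)/4 = 0.9050 W m^-2, so T₂ = 63.21 K.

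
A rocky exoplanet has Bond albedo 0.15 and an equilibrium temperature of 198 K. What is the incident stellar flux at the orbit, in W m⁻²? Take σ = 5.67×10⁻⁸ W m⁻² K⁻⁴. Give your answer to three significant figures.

410 W m⁻²

From S(1−α)/4 = σT⁴: S = 4σT⁴/(1−α).
σT⁴ = 5.67×10⁻⁸·(198)⁴ = 87.15 W m⁻².
S = 4·87.15/0.85 = 410.1 W m⁻².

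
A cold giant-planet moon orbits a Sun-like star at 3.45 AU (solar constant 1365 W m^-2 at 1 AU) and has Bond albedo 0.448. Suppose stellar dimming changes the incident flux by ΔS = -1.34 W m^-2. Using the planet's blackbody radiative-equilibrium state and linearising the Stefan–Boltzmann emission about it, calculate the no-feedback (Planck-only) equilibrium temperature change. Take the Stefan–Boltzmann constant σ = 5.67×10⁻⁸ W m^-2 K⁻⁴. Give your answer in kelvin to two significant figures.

Flux at the orbit: S = 1365/(3.45)² = 114.7 W m^-2.
Reference equilibrium: T_e = [S(1−α)/(4σ)]^(1/4) = 129.3 K.
Only a fraction (1−α) is absorbed and it's spread over 4πR², so ΔF = (1−α)ΔS/4 = -0.1849 W m^-2.
Linearising σT⁴ gives d(σT⁴)/dT = 4σT_e³ = 0.4898 W m^-2 per K.
ΔT₀ = ΔF/λ_P = -0.1849/0.4898 = -0.378 K.

-0.38 K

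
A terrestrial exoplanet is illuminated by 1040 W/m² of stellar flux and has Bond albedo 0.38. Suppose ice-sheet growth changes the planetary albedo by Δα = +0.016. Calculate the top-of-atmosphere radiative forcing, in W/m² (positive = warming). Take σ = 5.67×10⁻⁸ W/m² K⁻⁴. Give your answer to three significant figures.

TOA radiative forcing: ΔF = −S·Δα/4 = −1040·(+0.016)/4 = -4.160 W/m².

-4.16 W/m²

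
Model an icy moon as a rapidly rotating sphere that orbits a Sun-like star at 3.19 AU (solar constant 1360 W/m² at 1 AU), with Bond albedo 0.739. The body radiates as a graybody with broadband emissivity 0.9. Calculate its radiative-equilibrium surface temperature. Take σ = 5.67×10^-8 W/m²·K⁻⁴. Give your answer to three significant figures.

114 K

Flux at the orbit: S = 1360/(3.19)² = 133.6 W/m².
Absorbed flux (global mean): S(1−α)/4 = 133.6·0.261/4 = 8.720 W/m².
Radiative balance εσT⁴ = 8.720 gives T = [8.720/(0.9·σ)]^(1/4) = 114.3 K.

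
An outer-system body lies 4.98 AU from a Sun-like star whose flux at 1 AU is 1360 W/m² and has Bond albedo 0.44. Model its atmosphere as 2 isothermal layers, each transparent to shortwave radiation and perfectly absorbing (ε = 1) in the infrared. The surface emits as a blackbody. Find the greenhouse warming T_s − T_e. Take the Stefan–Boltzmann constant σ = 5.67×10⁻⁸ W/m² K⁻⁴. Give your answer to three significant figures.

Irradiance scales as 1/d², so S = 1360 W/m² × (1/4.98)² = 54.84 W/m².
The effective emission temperature is T_e = [S(1−α)/(4σ)]^¼ = 107.9 K.
T_s = (N+1)^(1/4)·T_e = 142.0 K.
Warming: T_s − T_e = 34.10 K.

34.1 K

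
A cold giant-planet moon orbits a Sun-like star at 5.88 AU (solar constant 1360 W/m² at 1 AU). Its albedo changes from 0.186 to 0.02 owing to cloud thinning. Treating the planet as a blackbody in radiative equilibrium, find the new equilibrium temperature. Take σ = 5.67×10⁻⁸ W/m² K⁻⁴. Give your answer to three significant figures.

Irradiance scales as 1/d², so S = 1360 W/m² × (1/5.88)² = 39.34 W/m².
T₂ = [S(1−α₂)/(4σ)]^(1/4) = [39.34·0.98/(4σ)]^(1/4) = 114.2 K.

114 K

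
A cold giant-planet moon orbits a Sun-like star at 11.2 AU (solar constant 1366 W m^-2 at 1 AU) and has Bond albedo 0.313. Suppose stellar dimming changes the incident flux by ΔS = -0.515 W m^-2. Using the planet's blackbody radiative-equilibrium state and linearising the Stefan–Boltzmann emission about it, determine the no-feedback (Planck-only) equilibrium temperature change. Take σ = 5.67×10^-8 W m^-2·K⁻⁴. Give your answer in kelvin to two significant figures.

-0.90 kelvin

Flux at the orbit: S = 1366/(11.2)² = 10.89 W m^-2.
The baseline emission temperature is T_e = 75.78 K.
ΔF = Δ[S(1−α)]/4 = (1−0.313)·-0.515/4 = -0.08845 W m^-2.
Linearising σT⁴ gives d(σT⁴)/dT = 4σT_e³ = 0.09872 W m^-2 per K.
Hence the no-feedback warming is ΔF/(4σT_e³) = -0.896 K.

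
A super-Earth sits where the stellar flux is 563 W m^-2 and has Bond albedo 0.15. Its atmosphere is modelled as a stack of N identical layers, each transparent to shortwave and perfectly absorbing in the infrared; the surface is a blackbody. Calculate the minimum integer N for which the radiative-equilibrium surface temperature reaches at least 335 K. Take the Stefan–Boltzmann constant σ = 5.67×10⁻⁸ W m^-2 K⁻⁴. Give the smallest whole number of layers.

Top-of-atmosphere balance: σT_e⁴ = S(1−α)/4 = 119.6 W m^-2 → T_e = 214.3 K.
T_s = (N+1)^(1/4)·T_e ≥ 335 K requires N+1 ≥ (T_s/T_e)⁴ = (335/214.3)⁴ = 5.969.
The minimum whole number is N = 5.

5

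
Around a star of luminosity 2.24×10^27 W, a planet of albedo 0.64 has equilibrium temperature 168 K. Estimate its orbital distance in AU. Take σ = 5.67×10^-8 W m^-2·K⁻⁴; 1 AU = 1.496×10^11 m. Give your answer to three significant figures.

3.98 AU

Energy balance gives S = 4σT⁴/(1−α) = 501.9 W m^-2.
From L = 4πd²S, d = √(2.24×10^27/(4π·501.9)) = 5.960×10^11 m = 3.984 AU.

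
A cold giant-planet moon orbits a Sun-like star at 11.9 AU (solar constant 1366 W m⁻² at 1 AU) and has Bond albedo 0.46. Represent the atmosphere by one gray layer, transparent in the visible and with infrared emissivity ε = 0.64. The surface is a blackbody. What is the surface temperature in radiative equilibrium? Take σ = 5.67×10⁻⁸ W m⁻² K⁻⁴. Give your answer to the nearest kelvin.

76 K

Flux at the orbit: S = 1366/(11.9)² = 9.646 W m⁻².
Effective emission temperature (TOA balance): σT_e⁴ = S(1−α)/4 = 1.302 W m⁻² → T_e = 69.23 K.
The surface balance (absorbed SW + ε·downward IR = σT_s⁴) with T_a⁴ = T_s⁴/2 reduces to T_s = T_e·[2/(2−ε)]^¼ = 76.23 K.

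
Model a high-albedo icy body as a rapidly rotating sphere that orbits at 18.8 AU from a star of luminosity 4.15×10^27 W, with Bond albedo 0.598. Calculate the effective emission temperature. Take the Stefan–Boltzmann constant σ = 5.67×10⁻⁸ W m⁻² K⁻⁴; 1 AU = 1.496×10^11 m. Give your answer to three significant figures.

92.7 K

Orbital distance: d = 18.8 AU = 2.812×10^12 m.
S = L/(4πd²) = 41.75 W m⁻².
Absorbed flux (global mean): S(1−α)/4 = 41.75·0.402/4 = 4.196 W m⁻².
Balancing against σT⁴: T = (4.196/5.67×10⁻⁸)^(1/4) = 92.75 K.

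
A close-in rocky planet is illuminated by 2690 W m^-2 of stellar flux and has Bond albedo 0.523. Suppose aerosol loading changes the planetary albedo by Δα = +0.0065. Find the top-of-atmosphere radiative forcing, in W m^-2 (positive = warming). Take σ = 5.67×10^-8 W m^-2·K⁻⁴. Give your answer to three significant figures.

-4.37 W m^-2

ΔF = −(S/4)Δα = −(2690/4)×(+0.0065) = -4.371 W m^-2.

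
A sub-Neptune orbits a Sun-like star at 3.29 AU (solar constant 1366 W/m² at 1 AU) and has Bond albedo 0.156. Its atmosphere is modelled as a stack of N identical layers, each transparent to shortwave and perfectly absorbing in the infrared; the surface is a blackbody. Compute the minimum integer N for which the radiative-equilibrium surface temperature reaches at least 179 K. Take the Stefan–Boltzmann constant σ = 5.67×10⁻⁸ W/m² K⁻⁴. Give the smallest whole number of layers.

Irradiance scales as 1/d², so S = 1366 W/m² × (1/3.29)² = 126.2 W/m².
Top-of-atmosphere balance: σT_e⁴ = S(1−α)/4 = 26.63 W/m² → T_e = 147.2 K.
T_s = (N+1)^(1/4)·T_e ≥ 179 K requires N+1 ≥ (T_s/T_e)⁴ = (179/147.2)⁴ = 2.186.
So N ≥ 1.186; the smallest integer is N = 2.

2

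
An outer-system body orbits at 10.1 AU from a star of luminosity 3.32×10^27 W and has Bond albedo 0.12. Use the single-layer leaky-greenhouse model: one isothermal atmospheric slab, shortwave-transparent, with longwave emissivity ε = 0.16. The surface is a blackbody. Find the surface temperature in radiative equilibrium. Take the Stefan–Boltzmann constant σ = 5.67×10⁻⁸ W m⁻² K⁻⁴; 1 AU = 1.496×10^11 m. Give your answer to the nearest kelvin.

149 kelvin

Orbital distance: d = 10.1 AU = 1.511×10^12 m.
S = L/(4πd²) = 115.7 W m⁻².
The planet radiates to space at T_e = [S(1−α)/(4σ)]^(1/4) = 145.6 K.
For a single slab of emissivity ε, T_s⁴ = 2T_e⁴/(2−ε); thus T_s = 145.6·(1.087)^(1/4) = 148.6 K.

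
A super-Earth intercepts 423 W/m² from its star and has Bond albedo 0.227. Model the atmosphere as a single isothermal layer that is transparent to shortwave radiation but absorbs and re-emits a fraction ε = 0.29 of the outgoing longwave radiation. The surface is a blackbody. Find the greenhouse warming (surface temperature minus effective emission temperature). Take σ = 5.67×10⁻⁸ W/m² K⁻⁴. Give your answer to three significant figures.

7.78 K

Effective emission temperature (TOA balance): σT_e⁴ = S(1−α)/4 = 81.74 W/m² → T_e = 194.9 K.
The surface balance (absorbed SW + ε·downward IR = σT_s⁴) with T_a⁴ = T_s⁴/2 reduces to T_s = T_e·[2/(2−ε)]^¼ = 202.6 K.
Greenhouse warming: T_s − T_e = 7.783 K.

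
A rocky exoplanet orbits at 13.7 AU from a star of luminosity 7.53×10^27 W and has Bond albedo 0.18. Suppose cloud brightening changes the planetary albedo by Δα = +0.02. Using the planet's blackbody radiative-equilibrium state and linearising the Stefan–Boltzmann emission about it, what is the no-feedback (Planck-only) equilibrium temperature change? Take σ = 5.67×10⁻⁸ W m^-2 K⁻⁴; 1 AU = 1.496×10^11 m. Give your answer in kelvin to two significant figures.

d = 13.7 × 1.496×10^11 m = 2.050×10^12 m.
Spreading L over a sphere of radius d: S = 7.53×10^27/(4π·2.05×10^12²) = 142.7 W m^-2.
Unperturbed T_e = [142.7·(1−0.18)/(4σ)]^¼ = 150.7 K.
The change in absorbed flux is Δ[S(1−α)/4] = −SΔα/4 = -0.7133 W m^-2.
Linearising σT⁴ gives d(σT⁴)/dT = 4σT_e³ = 0.7762 W m^-2 per K.
ΔT₀ = ΔF/λ_P = -0.7133/0.7762 = -0.919 K.

-0.92 K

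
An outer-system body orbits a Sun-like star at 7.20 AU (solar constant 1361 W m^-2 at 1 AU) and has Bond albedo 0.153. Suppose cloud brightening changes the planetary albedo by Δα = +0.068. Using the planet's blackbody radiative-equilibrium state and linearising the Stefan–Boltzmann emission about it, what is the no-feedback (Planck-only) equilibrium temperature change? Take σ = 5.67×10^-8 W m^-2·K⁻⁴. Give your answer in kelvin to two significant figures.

By the inverse-square law, S = 1361/7.20² = 26.25 W m^-2.
Reference equilibrium: T_e = [S(1−α)/(4σ)]^(1/4) = 99.51 K.
ΔF = −(S/4)Δα = −(26.25/4)×(+0.068) = -0.4463 W m^-2.
The Planck feedback parameter is 4σT_e³ = 0.2235 W m^-2/K.
Hence the no-feedback warming is ΔF/(4σT_e³) = -2.00 K.

-2.0 K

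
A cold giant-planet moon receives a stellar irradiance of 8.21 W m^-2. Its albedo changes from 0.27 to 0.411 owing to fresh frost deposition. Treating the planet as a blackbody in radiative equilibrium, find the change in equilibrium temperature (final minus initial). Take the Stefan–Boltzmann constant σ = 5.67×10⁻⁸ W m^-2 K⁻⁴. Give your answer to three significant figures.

-3.75 kelvin

With α = 0.27, T₁ = 71.70 K.
After:  T₂ = [8.210·0.589/(4σ)]^(1/4) = 67.95 K.
ΔT = T₂ − T₁ = -3.746 K.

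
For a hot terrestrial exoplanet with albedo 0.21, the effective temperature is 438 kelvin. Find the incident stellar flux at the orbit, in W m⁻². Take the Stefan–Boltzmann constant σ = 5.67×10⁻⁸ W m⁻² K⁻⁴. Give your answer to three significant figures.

10600 W m⁻²

From S(1−α)/4 = σT⁴: S = 4σT⁴/(1−α).
σT⁴ = 5.67×10⁻⁸·(438)⁴ = 2087 W m⁻².
So S = 4×2087/(1−0.21) = 10570 W m⁻².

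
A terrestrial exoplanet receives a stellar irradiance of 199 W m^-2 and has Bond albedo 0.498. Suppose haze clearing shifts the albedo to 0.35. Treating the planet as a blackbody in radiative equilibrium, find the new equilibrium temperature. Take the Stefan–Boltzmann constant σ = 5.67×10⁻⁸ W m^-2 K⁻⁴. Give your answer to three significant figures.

155 kelvin

T₂ = [S(1−α₂)/(4σ)]^(1/4) = [199.0·0.65/(4σ)]^(1/4) = 154.5 K.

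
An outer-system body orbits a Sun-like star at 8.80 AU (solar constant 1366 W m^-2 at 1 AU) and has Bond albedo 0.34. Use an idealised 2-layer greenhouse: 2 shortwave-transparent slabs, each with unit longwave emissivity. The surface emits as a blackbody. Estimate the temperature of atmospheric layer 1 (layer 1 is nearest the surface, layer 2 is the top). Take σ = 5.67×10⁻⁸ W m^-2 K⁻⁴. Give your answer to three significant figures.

Irradiance scales as 1/d², so S = 1366 W m^-2 × (1/8.80)² = 17.64 W m^-2.
OLR = S(1−α)/4 = 2.911 W m^-2; the top layer radiates at T_e = 84.64 K.
Each opaque layer satisfies 2T_j⁴ = T_{j−1}⁴ + T_{j+1}⁴, giving T_k⁴ = (N+1−k)T_e⁴.
With k = 1: T_1 = (2+1−1)^¼·84.64 K = 100.7 K.

101 kelvin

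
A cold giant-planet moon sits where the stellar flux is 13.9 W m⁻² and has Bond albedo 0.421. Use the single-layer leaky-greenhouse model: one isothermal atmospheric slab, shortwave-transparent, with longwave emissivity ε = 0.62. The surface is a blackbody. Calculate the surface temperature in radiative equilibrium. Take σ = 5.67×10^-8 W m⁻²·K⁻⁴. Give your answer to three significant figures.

84.7 kelvin

At the top of the atmosphere, σT_e⁴ = S(1−α)/4 = 2.012 W m⁻², giving T_e = 77.18 K.
For a single slab of emissivity ε, T_s⁴ = 2T_e⁴/(2−ε); thus T_s = 77.18·(1.449)^(1/4) = 84.68 K.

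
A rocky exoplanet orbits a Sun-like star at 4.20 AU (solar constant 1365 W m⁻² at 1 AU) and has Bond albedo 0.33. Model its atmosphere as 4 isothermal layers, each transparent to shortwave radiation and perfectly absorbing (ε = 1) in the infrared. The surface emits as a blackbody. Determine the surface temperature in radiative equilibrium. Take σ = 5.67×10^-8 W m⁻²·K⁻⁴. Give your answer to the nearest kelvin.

Flux at the orbit: S = 1365/(4.20)² = 77.38 W m⁻².
Top-of-atmosphere balance: σT_e⁴ = S(1−α)/4 = 12.96 W m⁻² → T_e = 123.0 K.
With N = 4 opaque layers, T_s = (N+1)^(1/4)·T_e = 5^(1/4)·123.0 = 183.9 K.

184 kelvin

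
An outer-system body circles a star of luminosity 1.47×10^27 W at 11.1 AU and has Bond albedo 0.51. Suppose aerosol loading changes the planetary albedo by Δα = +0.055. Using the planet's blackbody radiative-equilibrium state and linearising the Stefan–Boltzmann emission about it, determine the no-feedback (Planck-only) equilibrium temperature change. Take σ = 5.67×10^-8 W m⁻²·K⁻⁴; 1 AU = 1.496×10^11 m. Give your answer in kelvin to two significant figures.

-2.7 kelvin

Orbital distance: d = 11.1 AU = 1.661×10^12 m.
Spreading L over a sphere of radius d: S = 1.47×10^27/(4π·1.66×10^12²) = 42.42 W m⁻².
Unperturbed T_e = [42.42·(1−0.51)/(4σ)]^¼ = 97.84 K.
ΔF = −(S/4)Δα = −(42.42/4)×(+0.055) = -0.5833 W m⁻².
Planck response: λ_P = 4σT_e³ = 4·5.67×10⁻⁸·(97.84)³ = 0.2124 W m⁻²/K.
Hence the no-feedback warming is ΔF/(4σT_e³) = -2.75 K.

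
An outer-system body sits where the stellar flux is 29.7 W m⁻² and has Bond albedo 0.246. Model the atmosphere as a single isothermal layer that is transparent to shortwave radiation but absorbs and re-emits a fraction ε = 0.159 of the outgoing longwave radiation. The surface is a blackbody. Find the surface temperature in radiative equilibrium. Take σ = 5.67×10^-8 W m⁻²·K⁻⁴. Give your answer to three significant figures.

102 kelvin

At the top of the atmosphere, σT_e⁴ = S(1−α)/4 = 5.598 W m⁻², giving T_e = 99.68 K.
For a single slab of emissivity ε, T_s⁴ = 2T_e⁴/(2−ε); thus T_s = 99.68·(1.086)^(1/4) = 101.8 K.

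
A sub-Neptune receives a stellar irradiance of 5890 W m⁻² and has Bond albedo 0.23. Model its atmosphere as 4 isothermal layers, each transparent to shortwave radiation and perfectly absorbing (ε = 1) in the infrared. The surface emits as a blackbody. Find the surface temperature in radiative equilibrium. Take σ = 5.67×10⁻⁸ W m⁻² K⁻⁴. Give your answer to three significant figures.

562 K

The effective emission temperature is T_e = [S(1−α)/(4σ)]^¼ = 376.0 K.
With N = 4 opaque layers, T_s = (N+1)^(1/4)·T_e = 5^(1/4)·376.0 = 562.3 K.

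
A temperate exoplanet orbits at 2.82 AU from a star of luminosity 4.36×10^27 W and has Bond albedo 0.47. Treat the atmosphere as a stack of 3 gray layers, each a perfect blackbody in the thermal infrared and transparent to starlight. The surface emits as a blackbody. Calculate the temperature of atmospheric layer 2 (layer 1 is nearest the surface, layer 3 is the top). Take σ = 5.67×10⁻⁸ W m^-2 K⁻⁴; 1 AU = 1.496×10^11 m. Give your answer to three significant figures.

Orbital distance: d = 2.82 AU = 4.219×10^11 m.
S = L/(4πd²) = 1949 W m^-2.
The effective emission temperature is T_e = [S(1−α)/(4σ)]^¼ = 259.8 K.
Each opaque layer satisfies 2T_j⁴ = T_{j−1}⁴ + T_{j+1}⁴, giving T_k⁴ = (N+1−k)T_e⁴.
With k = 2: T_2 = (3+1−2)^¼·259.8 K = 309.0 K.

309 kelvin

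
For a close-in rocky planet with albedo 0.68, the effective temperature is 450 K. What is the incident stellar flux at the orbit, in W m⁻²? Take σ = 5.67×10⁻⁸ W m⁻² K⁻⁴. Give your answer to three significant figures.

Invert the energy balance for S: S = 4σT⁴/(1−α).
σT⁴ = 5.67×10⁻⁸·(450)⁴ = 2325 W m⁻².
S = 4·2325/0.32 = 29060 W m⁻².

29100 W m⁻²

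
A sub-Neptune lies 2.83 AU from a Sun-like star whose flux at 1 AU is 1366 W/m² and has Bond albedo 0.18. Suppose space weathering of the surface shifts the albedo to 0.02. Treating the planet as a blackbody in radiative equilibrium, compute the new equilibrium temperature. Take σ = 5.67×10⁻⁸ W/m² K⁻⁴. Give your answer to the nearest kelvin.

165 kelvin

Flux at the orbit: S = 1366/(2.83)² = 170.6 W/m².
T₂ = [S(1−α₂)/(4σ)]^(1/4) = [170.6·0.98/(4σ)]^(1/4) = 164.8 K.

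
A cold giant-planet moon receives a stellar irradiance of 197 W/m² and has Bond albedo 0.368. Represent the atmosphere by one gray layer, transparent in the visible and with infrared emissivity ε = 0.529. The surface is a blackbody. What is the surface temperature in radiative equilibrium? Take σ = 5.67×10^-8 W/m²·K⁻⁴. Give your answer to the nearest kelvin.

At the top of the atmosphere, σT_e⁴ = S(1−α)/4 = 31.13 W/m², giving T_e = 153.1 K.
The surface balance (absorbed SW + ε·downward IR = σT_s⁴) with T_a⁴ = T_s⁴/2 reduces to T_s = T_e·[2/(2−ε)]^¼ = 165.3 K.

165 kelvin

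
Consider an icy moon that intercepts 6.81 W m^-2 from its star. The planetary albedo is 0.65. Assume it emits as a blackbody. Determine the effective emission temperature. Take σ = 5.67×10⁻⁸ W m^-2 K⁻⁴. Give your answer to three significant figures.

The planet absorbs (1−α)S over its disc πR² and re-emits over 4πR², so the mean absorbed flux is (1−0.65)·6.810/4 = 0.5959 W m^-2.
In equilibrium σT⁴ equals this, so T = 56.94 K.

56.9 kelvin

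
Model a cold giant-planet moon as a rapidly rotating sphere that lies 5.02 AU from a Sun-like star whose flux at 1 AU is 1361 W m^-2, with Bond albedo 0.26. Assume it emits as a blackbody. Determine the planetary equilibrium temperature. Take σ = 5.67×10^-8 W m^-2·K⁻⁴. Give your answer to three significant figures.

115 K

Flux at the orbit: S = 1361/(5.02)² = 54.01 W m^-2.
The planet absorbs (1−α)S over its disc πR² and re-emits over 4πR², so the mean absorbed flux is (1−0.26)·54.01/4 = 9.991 W m^-2.
In equilibrium σT⁴ equals this, so T = 115.2 K.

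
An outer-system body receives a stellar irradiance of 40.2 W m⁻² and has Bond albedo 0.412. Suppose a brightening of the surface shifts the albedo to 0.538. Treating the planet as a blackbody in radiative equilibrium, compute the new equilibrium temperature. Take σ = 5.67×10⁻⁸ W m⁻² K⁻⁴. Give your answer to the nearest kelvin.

95 K

T₂ = [S(1−α₂)/(4σ)]^(1/4) = [40.20·0.462/(4σ)]^(1/4) = 95.13 K.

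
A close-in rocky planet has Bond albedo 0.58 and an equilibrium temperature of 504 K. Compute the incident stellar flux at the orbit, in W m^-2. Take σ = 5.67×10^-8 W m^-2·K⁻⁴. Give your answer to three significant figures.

34800 W m^-2

From S(1−α)/4 = σT⁴: S = 4σT⁴/(1−α).
σT⁴ = 5.67×10⁻⁸·(504)⁴ = 3659 W m^-2.
S = 4·3659/0.42 = 34840 W m^-2.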